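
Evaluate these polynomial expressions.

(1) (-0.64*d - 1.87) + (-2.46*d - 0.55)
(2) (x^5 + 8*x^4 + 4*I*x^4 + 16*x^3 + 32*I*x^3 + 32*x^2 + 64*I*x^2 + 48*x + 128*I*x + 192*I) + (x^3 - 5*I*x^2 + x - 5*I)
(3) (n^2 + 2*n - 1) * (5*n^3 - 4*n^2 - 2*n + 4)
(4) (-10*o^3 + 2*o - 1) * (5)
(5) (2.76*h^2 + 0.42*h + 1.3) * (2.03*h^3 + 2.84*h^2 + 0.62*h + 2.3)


(1) = -3.1*d - 2.42
(2) = x^5 + 8*x^4 + 4*I*x^4 + 17*x^3 + 32*I*x^3 + 32*x^2 + 59*I*x^2 + 49*x + 128*I*x + 187*I
(3) = 5*n^5 + 6*n^4 - 15*n^3 + 4*n^2 + 10*n - 4
(4) = -50*o^3 + 10*o - 5
(5) = 5.6028*h^5 + 8.691*h^4 + 5.543*h^3 + 10.3004*h^2 + 1.772*h + 2.99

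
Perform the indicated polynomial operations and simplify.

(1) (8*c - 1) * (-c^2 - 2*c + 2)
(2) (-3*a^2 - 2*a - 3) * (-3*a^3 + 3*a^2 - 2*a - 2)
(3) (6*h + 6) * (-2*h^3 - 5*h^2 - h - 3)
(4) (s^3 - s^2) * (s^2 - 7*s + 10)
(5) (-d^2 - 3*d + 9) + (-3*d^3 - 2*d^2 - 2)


(1) = -8*c^3 - 15*c^2 + 18*c - 2
(2) = 9*a^5 - 3*a^4 + 9*a^3 + a^2 + 10*a + 6
(3) = -12*h^4 - 42*h^3 - 36*h^2 - 24*h - 18
(4) = s^5 - 8*s^4 + 17*s^3 - 10*s^2
(5) = -3*d^3 - 3*d^2 - 3*d + 7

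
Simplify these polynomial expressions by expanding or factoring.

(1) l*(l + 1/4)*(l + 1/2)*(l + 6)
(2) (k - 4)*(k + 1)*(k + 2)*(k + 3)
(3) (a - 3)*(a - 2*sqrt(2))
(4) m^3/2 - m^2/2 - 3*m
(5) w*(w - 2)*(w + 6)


(1) = l^4 + 27*l^3/4 + 37*l^2/8 + 3*l/4
(2) = k^4 + 2*k^3 - 13*k^2 - 38*k - 24
(3) = a^2 - 3*a - 2*sqrt(2)*a + 6*sqrt(2)
(4) = m*(m/2 + 1)*(m - 3)
(5) = w^3 + 4*w^2 - 12*w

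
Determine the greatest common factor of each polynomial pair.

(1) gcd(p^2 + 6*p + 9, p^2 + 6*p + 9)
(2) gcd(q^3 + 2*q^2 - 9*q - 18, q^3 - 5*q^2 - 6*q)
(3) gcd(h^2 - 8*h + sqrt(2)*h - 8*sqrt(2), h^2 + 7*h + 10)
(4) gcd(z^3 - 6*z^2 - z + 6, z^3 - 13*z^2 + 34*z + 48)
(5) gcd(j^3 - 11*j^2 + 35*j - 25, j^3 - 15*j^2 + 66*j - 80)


(1) = p^2 + 6*p + 9
(2) = 1
(3) = gcd((h - 8)*(h + sqrt(2)), (h + 2)*(h + 5)) = 1
(4) = gcd((z - 6)*(z - 1)*(z + 1), (z - 8)*(z - 6)*(z + 1)) = z^2 - 5*z - 6
(5) = gcd((j - 5)^2*(j - 1), (j - 8)*(j - 5)*(j - 2)) = j - 5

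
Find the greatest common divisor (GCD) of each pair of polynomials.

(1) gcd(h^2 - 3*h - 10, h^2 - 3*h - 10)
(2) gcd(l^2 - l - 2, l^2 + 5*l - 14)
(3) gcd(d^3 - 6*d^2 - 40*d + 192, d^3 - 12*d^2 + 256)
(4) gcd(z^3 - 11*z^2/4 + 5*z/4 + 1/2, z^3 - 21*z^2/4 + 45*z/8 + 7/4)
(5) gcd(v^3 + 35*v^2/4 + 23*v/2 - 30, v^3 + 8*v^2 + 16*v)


(1) = gcd((h - 5)*(h + 2), (h - 5)*(h + 2)) = h^2 - 3*h - 10
(2) = l - 2
(3) = d - 8
(4) = z^2 - 7*z/4 - 1/2
(5) = v + 4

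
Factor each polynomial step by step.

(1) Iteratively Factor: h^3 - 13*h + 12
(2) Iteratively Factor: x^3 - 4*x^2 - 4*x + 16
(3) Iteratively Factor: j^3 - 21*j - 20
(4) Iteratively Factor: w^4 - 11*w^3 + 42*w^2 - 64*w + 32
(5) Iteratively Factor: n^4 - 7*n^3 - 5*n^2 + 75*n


(1) = (h - 3)*(h^2 + 3*h - 4) = (h - 3)*(h - 1)*(h + 4)
(2) = (x - 2)*(x^2 - 2*x - 8) = (x - 2)*(x + 2)*(x - 4)
(3) = (j + 4)*(j^2 - 4*j - 5) = (j - 5)*(j + 4)*(j + 1)
(4) = (w - 4)*(w^3 - 7*w^2 + 14*w - 8) = (w - 4)*(w - 1)*(w^2 - 6*w + 8) = (w - 4)*(w - 2)*(w - 1)*(w - 4)
(5) = (n - 5)*(n^3 - 2*n^2 - 15*n) = (n - 5)*(n + 3)*(n^2 - 5*n) = n*(n - 5)*(n + 3)*(n - 5)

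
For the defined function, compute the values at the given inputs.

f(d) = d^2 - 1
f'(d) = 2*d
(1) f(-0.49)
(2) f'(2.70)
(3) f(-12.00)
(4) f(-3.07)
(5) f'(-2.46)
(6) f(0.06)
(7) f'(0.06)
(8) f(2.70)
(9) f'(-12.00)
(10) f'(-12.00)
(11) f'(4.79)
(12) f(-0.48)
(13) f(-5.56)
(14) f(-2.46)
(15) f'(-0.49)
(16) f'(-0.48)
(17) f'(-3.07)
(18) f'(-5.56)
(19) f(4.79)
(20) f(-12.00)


(1) = -0.76
(2) = 5.40
(3) = 143.00
(4) = 8.42
(5) = -4.92
(6) = -1.00
(7) = 0.12
(8) = 6.29
(9) = -24.00
(10) = -24.00
(11) = 9.58
(12) = -0.77
(13) = 29.91
(14) = 5.05
(15) = -0.98
(16) = -0.96
(17) = -6.14
(18) = -11.12
(19) = 21.94
(20) = 143.00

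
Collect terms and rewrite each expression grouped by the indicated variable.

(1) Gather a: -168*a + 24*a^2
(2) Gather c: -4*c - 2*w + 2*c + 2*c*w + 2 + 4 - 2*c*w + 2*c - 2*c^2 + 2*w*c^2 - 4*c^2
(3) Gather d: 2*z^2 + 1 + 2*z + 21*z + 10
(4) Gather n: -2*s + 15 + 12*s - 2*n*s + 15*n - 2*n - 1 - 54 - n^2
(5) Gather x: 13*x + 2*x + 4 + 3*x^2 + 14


(1) = 24*a^2 - 168*a
(2) = c^2*(2*w - 6) - 2*w + 6
(3) = 2*z^2 + 23*z + 11
(4) = -n^2 + n*(13 - 2*s) + 10*s - 40
(5) = 3*x^2 + 15*x + 18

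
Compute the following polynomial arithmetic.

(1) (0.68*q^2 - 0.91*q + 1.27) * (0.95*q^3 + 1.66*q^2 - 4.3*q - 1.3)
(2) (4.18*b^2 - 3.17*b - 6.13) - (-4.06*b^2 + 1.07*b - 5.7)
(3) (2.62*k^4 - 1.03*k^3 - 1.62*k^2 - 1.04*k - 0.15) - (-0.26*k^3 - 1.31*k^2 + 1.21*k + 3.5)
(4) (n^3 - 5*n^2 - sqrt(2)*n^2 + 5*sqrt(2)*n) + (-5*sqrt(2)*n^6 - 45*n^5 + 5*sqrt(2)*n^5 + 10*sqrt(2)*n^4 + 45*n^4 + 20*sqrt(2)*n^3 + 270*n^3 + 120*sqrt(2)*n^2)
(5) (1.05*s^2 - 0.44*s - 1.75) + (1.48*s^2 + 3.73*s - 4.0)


(1) = 0.646*q^5 + 0.2643*q^4 - 3.2281*q^3 + 5.1372*q^2 - 4.278*q - 1.651
(2) = 8.24*b^2 - 4.24*b - 0.43
(3) = 2.62*k^4 - 0.77*k^3 - 0.31*k^2 - 2.25*k - 3.65
(4) = -5*sqrt(2)*n^6 - 45*n^5 + 5*sqrt(2)*n^5 + 10*sqrt(2)*n^4 + 45*n^4 + 20*sqrt(2)*n^3 + 271*n^3 - 5*n^2 + 119*sqrt(2)*n^2 + 5*sqrt(2)*n
(5) = 2.53*s^2 + 3.29*s - 5.75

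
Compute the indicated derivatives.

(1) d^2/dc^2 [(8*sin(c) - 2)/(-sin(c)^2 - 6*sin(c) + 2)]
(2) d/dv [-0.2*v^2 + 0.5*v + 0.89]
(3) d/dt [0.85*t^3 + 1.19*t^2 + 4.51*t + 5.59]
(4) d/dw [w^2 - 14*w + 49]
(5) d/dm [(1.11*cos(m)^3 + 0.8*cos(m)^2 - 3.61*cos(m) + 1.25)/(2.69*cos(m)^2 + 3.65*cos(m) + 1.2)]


(1) = 4*(2*sin(c)^5 - 14*sin(c)^4 + 11*sin(c)^3 + 5*sin(c)^2 - 4*sin(c) - 10)/(sin(c)^2 + 6*sin(c) - 2)^3
(2) = 0.5 - 0.4*v
(3) = 2.55*t^2 + 2.38*t + 4.51
(4) = 2*w - 14
(5) = (-2.9859*cos(m)^4 - 8.103*cos(m)^3 - 16.6269*cos(m)^2 + 4.805*cos(m) + 8.8945)*sin(m)/(7.2361*cos(m)^4 + 19.637*cos(m)^3 + 19.7785*cos(m)^2 + 8.76*cos(m) + 1.44)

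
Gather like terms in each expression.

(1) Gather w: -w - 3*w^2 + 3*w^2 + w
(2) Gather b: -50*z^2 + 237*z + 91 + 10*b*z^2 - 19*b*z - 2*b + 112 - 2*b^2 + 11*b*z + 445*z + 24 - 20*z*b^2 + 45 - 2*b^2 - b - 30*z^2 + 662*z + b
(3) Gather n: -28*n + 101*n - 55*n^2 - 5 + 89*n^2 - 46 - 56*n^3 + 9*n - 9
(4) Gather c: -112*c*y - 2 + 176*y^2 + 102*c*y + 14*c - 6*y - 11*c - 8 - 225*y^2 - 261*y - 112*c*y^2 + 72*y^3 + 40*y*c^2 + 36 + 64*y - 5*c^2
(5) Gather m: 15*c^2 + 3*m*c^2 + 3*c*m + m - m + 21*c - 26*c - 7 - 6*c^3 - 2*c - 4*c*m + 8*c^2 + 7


(1) = 0
(2) = b^2*(-20*z - 4) + b*(10*z^2 - 8*z - 2) - 80*z^2 + 1344*z + 272
(3) = -56*n^3 + 34*n^2 + 82*n - 60
(4) = c^2*(40*y - 5) + c*(-112*y^2 - 10*y + 3) + 72*y^3 - 49*y^2 - 203*y + 26
(5) = -6*c^3 + 23*c^2 - 7*c + m*(3*c^2 - c)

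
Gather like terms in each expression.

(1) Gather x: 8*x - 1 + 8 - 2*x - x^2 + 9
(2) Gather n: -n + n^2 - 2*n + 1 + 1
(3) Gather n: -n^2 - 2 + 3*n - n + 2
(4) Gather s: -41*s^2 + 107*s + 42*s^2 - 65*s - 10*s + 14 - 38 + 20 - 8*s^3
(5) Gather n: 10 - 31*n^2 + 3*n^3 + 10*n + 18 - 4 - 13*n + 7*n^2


(1) = -x^2 + 6*x + 16
(2) = n^2 - 3*n + 2
(3) = -n^2 + 2*n
(4) = -8*s^3 + s^2 + 32*s - 4
(5) = 3*n^3 - 24*n^2 - 3*n + 24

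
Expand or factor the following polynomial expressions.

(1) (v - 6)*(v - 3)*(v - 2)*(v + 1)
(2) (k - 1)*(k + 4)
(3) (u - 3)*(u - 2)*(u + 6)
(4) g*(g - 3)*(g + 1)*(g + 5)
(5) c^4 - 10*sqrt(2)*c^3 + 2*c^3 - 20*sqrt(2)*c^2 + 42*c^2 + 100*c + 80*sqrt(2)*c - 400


(1) = v^4 - 10*v^3 + 25*v^2 - 36
(2) = k^2 + 3*k - 4
(3) = u^3 + u^2 - 24*u + 36
(4) = g^4 + 3*g^3 - 13*g^2 - 15*g
(5) = (c - 2)*(c + 4)*(c - 5*sqrt(2))^2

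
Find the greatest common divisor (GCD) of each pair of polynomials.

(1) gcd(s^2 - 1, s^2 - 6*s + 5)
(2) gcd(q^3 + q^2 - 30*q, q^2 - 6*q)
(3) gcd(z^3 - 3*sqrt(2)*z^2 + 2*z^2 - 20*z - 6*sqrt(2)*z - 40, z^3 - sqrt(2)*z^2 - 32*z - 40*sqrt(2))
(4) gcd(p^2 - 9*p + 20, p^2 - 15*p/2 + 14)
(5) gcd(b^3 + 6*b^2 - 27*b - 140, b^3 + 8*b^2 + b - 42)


(1) = s - 1
(2) = gcd(q*(q - 5)*(q + 6), q*(q - 6)) = q
(3) = gcd((z + 2)*(z - 5*sqrt(2))*(z + 2*sqrt(2)), (z - 5*sqrt(2))*(z + 2*sqrt(2))^2) = z^2 - 3*sqrt(2)*z - 20
(4) = p - 4
(5) = gcd((b - 5)*(b + 4)*(b + 7), (b - 2)*(b + 3)*(b + 7)) = b + 7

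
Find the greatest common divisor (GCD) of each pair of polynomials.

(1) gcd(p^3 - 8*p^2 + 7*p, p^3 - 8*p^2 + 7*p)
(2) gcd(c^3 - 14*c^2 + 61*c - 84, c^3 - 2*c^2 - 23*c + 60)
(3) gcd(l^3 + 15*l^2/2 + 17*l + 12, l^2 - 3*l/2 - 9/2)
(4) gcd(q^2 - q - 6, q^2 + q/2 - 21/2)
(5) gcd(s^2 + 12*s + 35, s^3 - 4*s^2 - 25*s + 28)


(1) = p^3 - 8*p^2 + 7*p
(2) = c^2 - 7*c + 12
(3) = l + 3/2
(4) = gcd((q - 3)*(q + 2), (q - 3)*(q + 7/2)) = q - 3
(5) = gcd((s + 5)*(s + 7), (s - 7)*(s - 1)*(s + 4)) = 1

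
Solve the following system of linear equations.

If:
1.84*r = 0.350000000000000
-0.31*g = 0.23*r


Then:
g = -0.14
r = 0.19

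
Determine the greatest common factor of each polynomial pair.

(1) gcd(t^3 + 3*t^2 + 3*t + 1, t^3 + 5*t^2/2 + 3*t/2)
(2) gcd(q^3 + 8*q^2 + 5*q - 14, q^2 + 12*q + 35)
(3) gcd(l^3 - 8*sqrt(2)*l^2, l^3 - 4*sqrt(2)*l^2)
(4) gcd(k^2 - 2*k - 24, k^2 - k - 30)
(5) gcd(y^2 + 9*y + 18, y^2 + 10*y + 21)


(1) = t + 1
(2) = q + 7
(3) = gcd(l^2*(l - 8*sqrt(2)), l^2*(l - 4*sqrt(2))) = l^2
(4) = gcd((k - 6)*(k + 4), (k - 6)*(k + 5)) = k - 6
(5) = gcd((y + 3)*(y + 6), (y + 3)*(y + 7)) = y + 3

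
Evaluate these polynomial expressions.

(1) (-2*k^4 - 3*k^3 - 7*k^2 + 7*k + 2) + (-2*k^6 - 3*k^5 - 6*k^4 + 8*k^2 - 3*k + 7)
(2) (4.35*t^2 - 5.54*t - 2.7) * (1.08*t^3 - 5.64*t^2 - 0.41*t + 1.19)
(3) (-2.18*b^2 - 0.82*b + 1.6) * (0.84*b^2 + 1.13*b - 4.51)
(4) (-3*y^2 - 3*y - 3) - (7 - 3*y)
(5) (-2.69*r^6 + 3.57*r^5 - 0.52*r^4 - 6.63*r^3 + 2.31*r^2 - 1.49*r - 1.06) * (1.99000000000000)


(1) = -2*k^6 - 3*k^5 - 8*k^4 - 3*k^3 + k^2 + 4*k + 9
(2) = 4.698*t^5 - 30.5172*t^4 + 26.5461*t^3 + 22.6759*t^2 - 5.4856*t - 3.213
(3) = -1.8312*b^4 - 3.1522*b^3 + 10.2492*b^2 + 5.5062*b - 7.216
(4) = -3*y^2 - 10
(5) = -5.3531*r^6 + 7.1043*r^5 - 1.0348*r^4 - 13.1937*r^3 + 4.5969*r^2 - 2.9651*r - 2.1094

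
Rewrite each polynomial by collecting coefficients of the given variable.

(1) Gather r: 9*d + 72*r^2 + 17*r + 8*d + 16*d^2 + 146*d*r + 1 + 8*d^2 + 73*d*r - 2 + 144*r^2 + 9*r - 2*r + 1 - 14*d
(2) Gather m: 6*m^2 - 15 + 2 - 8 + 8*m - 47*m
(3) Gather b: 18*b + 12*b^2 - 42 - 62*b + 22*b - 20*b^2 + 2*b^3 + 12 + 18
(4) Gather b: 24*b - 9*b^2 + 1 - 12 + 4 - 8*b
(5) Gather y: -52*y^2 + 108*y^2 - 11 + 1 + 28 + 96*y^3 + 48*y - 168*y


(1) = 24*d^2 + 3*d + 216*r^2 + r*(219*d + 24)
(2) = 6*m^2 - 39*m - 21
(3) = 2*b^3 - 8*b^2 - 22*b - 12
(4) = -9*b^2 + 16*b - 7
(5) = 96*y^3 + 56*y^2 - 120*y + 18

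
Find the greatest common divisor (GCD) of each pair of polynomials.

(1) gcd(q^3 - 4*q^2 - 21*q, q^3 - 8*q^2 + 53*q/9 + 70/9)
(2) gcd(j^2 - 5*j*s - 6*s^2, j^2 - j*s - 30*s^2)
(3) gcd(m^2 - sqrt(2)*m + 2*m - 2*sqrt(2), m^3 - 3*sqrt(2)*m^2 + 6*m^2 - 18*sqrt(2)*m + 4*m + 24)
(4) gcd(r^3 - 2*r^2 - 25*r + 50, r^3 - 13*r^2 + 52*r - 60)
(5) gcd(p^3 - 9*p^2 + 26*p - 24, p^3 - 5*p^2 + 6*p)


(1) = gcd(q*(q - 7)*(q + 3), (q - 7)*(q - 5/3)*(q + 2/3)) = q - 7
(2) = gcd((j - 6*s)*(j + s), (j - 6*s)*(j + 5*s)) = -j + 6*s
(3) = m - sqrt(2)
(4) = gcd((r - 5)*(r - 2)*(r + 5), (r - 6)*(r - 5)*(r - 2)) = r^2 - 7*r + 10
(5) = gcd((p - 4)*(p - 3)*(p - 2), p*(p - 3)*(p - 2)) = p^2 - 5*p + 6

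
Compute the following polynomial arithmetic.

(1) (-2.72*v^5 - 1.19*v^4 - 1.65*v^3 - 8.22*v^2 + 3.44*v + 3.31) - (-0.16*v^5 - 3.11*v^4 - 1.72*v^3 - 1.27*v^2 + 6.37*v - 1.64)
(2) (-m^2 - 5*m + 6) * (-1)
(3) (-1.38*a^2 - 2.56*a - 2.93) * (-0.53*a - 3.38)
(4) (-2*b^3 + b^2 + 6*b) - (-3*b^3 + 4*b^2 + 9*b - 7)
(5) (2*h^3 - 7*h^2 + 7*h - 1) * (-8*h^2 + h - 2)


(1) = -2.56*v^5 + 1.92*v^4 + 0.07*v^3 - 6.95*v^2 - 2.93*v + 4.95
(2) = m^2 + 5*m - 6
(3) = 0.7314*a^3 + 6.0212*a^2 + 10.2057*a + 9.9034
(4) = b^3 - 3*b^2 - 3*b + 7
(5) = -16*h^5 + 58*h^4 - 67*h^3 + 29*h^2 - 15*h + 2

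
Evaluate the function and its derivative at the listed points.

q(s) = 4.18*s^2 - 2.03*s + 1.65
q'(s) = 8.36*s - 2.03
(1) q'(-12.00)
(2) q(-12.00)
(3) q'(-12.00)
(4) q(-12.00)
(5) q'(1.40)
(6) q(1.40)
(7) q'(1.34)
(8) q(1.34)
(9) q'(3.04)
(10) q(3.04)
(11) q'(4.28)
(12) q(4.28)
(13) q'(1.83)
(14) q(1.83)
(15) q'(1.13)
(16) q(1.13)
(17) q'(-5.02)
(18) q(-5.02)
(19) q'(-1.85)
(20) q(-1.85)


(1) = -102.35
(2) = 627.93
(3) = -102.35
(4) = 627.93
(5) = 9.67
(6) = 7.00
(7) = 9.17
(8) = 6.44
(9) = 23.38
(10) = 34.11
(11) = 33.75
(12) = 69.53
(13) = 13.27
(14) = 11.93
(15) = 7.42
(16) = 4.69
(17) = -44.00
(18) = 117.18
(19) = -17.50
(20) = 19.71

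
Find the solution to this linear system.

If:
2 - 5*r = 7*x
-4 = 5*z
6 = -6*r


Then:
r = -1
x = 1
z = -4/5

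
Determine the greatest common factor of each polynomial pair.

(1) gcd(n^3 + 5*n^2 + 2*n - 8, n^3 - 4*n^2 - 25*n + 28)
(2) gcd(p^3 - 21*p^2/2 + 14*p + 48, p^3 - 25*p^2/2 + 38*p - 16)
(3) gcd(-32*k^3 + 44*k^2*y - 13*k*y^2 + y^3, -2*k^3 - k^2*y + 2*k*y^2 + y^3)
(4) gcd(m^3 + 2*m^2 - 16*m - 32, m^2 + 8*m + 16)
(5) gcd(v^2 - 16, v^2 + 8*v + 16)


(1) = n^2 + 3*n - 4
(2) = p^2 - 12*p + 32
(3) = -k + y
(4) = gcd((m - 4)*(m + 2)*(m + 4), (m + 4)^2) = m + 4
(5) = v + 4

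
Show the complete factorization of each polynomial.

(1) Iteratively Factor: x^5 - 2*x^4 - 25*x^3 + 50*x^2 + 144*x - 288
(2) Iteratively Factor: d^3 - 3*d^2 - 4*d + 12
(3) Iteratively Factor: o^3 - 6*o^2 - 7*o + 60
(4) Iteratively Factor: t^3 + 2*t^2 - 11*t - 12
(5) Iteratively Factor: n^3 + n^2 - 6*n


(1) = (x - 2)*(x^4 - 25*x^2 + 144) = (x - 4)*(x - 2)*(x^3 + 4*x^2 - 9*x - 36) = (x - 4)*(x - 2)*(x + 3)*(x^2 + x - 12) = (x - 4)*(x - 2)*(x + 3)*(x + 4)*(x - 3)
(2) = (d - 3)*(d^2 - 4) = (d - 3)*(d - 2)*(d + 2)
(3) = (o - 4)*(o^2 - 2*o - 15) = (o - 5)*(o - 4)*(o + 3)
(4) = (t + 4)*(t^2 - 2*t - 3) = (t + 1)*(t + 4)*(t - 3)
(5) = (n)*(n^2 + n - 6) = n*(n + 3)*(n - 2)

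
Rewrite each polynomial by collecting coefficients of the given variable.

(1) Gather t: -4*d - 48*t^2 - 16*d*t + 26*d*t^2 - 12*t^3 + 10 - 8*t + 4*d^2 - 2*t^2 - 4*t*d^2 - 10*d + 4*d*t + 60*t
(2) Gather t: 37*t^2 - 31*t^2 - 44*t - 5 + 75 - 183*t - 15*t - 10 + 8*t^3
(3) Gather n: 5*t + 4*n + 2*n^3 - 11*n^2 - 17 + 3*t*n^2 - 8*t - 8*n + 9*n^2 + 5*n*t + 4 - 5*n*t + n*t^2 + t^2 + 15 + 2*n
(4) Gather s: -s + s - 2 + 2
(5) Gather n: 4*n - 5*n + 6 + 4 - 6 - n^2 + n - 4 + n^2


(1) = 4*d^2 - 14*d - 12*t^3 + t^2*(26*d - 50) + t*(-4*d^2 - 12*d + 52) + 10
(2) = 8*t^3 + 6*t^2 - 242*t + 60
(3) = 2*n^3 + n^2*(3*t - 2) + n*(t^2 - 2) + t^2 - 3*t + 2
(4) = 0
(5) = 0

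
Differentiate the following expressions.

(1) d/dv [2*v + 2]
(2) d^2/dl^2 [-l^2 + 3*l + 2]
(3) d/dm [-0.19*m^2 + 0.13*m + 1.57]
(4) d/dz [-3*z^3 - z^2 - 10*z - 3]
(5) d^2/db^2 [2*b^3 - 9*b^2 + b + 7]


(1) = 2
(2) = -2
(3) = 0.13 - 0.38*m
(4) = -9*z^2 - 2*z - 10
(5) = 12*b - 18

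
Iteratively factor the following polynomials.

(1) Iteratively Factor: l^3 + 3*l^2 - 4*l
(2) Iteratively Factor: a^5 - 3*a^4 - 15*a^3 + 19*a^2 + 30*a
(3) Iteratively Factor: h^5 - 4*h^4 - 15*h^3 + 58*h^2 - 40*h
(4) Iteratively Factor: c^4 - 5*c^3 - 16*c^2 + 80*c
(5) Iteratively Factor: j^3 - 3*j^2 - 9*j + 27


(1) = (l + 4)*(l^2 - l) = (l - 1)*(l + 4)*(l)
(2) = (a + 3)*(a^4 - 6*a^3 + 3*a^2 + 10*a) = (a - 5)*(a + 3)*(a^3 - a^2 - 2*a) = a*(a - 5)*(a + 3)*(a^2 - a - 2) = a*(a - 5)*(a + 1)*(a + 3)*(a - 2)
(3) = (h + 4)*(h^4 - 8*h^3 + 17*h^2 - 10*h) = h*(h + 4)*(h^3 - 8*h^2 + 17*h - 10) = h*(h - 5)*(h + 4)*(h^2 - 3*h + 2) = h*(h - 5)*(h - 2)*(h + 4)*(h - 1)
(4) = (c - 4)*(c^3 - c^2 - 20*c) = (c - 4)*(c + 4)*(c^2 - 5*c) = (c - 5)*(c - 4)*(c + 4)*(c)
(5) = (j + 3)*(j^2 - 6*j + 9) = (j - 3)*(j + 3)*(j - 3)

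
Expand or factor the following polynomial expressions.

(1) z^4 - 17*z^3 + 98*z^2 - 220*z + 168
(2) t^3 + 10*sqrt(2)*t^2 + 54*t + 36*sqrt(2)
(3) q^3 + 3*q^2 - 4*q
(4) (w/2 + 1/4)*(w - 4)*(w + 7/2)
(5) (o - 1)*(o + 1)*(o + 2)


(1) = (z - 7)*(z - 6)*(z - 2)^2
(2) = (t + sqrt(2))*(t + 3*sqrt(2))*(t + 6*sqrt(2))
(3) = q*(q - 1)*(q + 4)
(4) = w^3/2 - 57*w/8 - 7/2
(5) = o^3 + 2*o^2 - o - 2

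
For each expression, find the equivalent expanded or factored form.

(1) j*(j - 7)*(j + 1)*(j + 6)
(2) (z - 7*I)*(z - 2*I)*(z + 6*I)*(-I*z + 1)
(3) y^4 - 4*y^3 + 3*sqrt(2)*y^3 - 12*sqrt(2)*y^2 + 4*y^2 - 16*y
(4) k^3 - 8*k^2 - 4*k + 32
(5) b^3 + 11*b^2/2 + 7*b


(1) = j^4 - 43*j^2 - 42*j
(2) = -I*z^4 - 2*z^3 - 43*I*z^2 - 44*z - 84*I
(3) = y*(y - 4)*(y + sqrt(2))*(y + 2*sqrt(2))
(4) = (k - 8)*(k - 2)*(k + 2)
(5) = b*(b + 2)*(b + 7/2)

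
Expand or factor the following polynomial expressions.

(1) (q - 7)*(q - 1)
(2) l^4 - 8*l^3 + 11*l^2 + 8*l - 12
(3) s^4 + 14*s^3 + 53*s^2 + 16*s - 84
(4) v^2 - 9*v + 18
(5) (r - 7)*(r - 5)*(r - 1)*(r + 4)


(1) = q^2 - 8*q + 7
(2) = (l - 6)*(l - 2)*(l - 1)*(l + 1)
(3) = (s - 1)*(s + 2)*(s + 6)*(s + 7)
(4) = (v - 6)*(v - 3)
(5) = r^4 - 9*r^3 - 5*r^2 + 153*r - 140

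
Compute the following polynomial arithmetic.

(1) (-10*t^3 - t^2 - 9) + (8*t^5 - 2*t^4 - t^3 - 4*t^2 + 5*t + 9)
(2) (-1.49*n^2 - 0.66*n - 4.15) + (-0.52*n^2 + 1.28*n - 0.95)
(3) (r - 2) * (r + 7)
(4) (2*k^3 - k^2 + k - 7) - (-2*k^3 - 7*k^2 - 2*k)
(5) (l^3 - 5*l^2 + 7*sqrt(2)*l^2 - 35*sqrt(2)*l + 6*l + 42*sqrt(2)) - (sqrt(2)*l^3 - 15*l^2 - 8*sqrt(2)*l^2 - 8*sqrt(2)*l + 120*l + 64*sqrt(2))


(1) = 8*t^5 - 2*t^4 - 11*t^3 - 5*t^2 + 5*t
(2) = -2.01*n^2 + 0.62*n - 5.1
(3) = r^2 + 5*r - 14
(4) = 4*k^3 + 6*k^2 + 3*k - 7
(5) = -sqrt(2)*l^3 + l^3 + 10*l^2 + 15*sqrt(2)*l^2 - 114*l - 27*sqrt(2)*l - 22*sqrt(2)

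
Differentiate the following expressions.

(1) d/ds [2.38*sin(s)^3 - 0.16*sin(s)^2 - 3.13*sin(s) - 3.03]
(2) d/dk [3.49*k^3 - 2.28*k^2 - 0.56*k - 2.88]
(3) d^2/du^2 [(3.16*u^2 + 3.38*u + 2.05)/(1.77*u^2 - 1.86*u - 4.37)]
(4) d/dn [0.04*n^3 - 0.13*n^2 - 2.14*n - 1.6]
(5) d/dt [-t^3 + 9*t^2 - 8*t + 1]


(1) = (7.14*sin(s)^2 - 0.32*sin(s) - 3.13)*cos(s)
(2) = 10.47*k^2 - 4.56*k - 0.56
(3) = (41.985108*u^3 + 185.188374*u^2 + 116.369712*u + 111.643226)/(5.545233*u^6 - 17.481582*u^5 - 22.701843*u^4 + 79.886628*u^3 + 56.049183*u^2 - 106.560702*u - 83.453453)
(4) = 0.12*n^2 - 0.26*n - 2.14
(5) = -3*t^2 + 18*t - 8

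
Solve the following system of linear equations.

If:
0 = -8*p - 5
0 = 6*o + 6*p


Then:
o = 5/8
p = -5/8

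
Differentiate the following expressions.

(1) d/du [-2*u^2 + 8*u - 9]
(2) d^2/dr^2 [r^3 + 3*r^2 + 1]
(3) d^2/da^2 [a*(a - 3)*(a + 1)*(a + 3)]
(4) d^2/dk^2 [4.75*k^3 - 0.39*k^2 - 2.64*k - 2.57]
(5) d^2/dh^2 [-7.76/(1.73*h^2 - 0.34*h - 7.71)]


(1) = 8 - 4*u
(2) = 6*r + 6
(3) = 12*a^2 + 6*a - 18
(4) = 28.5*k - 0.78
(5) = (-46.449808*h^2 + 9.128864*h + 7.76*(3.46*h - 0.34)*(6.92*h - 0.68) + 207.010416)/(-1.73*h^2 + 0.34*h + 7.71)^3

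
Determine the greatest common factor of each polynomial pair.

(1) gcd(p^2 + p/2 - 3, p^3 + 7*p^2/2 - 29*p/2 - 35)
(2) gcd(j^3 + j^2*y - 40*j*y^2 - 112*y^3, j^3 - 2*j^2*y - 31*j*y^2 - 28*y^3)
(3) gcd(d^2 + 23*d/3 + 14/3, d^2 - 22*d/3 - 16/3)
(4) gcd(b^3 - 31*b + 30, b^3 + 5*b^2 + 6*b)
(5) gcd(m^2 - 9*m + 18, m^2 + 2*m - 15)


(1) = p + 2
(2) = -j^2 + 3*j*y + 28*y^2
(3) = d + 2/3
(4) = 1
(5) = gcd((m - 6)*(m - 3), (m - 3)*(m + 5)) = m - 3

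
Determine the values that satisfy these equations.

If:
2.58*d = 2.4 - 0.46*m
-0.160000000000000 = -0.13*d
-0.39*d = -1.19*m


Then:
No Solution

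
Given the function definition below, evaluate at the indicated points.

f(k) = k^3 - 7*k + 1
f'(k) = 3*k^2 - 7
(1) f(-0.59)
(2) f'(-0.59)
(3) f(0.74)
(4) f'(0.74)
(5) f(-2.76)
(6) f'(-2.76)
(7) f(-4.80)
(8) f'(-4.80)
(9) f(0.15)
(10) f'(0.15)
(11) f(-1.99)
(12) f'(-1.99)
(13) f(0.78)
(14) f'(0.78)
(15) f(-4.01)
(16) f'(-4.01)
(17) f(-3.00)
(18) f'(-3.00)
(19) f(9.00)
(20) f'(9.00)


(1) = 4.92
(2) = -5.96
(3) = -3.77
(4) = -5.36
(5) = -0.70
(6) = 15.85
(7) = -75.99
(8) = 62.12
(9) = -0.05
(10) = -6.93
(11) = 7.05
(12) = 4.88
(13) = -3.99
(14) = -5.17
(15) = -35.41
(16) = 41.24
(17) = -5.00
(18) = 20.00
(19) = 667.00
(20) = 236.00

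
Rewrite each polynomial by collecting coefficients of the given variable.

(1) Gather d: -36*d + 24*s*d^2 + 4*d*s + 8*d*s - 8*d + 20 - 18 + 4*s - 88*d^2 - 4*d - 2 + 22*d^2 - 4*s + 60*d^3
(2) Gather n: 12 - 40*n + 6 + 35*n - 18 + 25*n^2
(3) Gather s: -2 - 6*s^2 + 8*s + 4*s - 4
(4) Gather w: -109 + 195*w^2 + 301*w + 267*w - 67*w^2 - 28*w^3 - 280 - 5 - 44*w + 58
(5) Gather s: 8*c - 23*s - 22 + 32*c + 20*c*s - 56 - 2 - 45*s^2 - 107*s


(1) = 60*d^3 + d^2*(24*s - 66) + d*(12*s - 48)
(2) = 25*n^2 - 5*n
(3) = -6*s^2 + 12*s - 6
(4) = -28*w^3 + 128*w^2 + 524*w - 336
(5) = 40*c - 45*s^2 + s*(20*c - 130) - 80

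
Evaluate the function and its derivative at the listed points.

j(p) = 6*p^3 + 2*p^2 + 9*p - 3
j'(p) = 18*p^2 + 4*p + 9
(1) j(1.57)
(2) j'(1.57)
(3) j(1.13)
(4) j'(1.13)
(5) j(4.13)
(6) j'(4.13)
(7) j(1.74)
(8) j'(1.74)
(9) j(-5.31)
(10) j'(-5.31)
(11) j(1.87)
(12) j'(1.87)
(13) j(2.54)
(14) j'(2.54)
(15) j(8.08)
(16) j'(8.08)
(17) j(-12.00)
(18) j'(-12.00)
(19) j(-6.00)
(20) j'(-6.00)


(1) = 39.28
(2) = 59.65
(3) = 18.38
(4) = 36.50
(5) = 490.95
(6) = 332.54
(7) = 50.32
(8) = 70.46
(9) = -892.73
(10) = 495.29
(11) = 60.06
(12) = 79.42
(13) = 131.09
(14) = 135.29
(15) = 3365.38
(16) = 1216.48
(17) = -10191.00
(18) = 2553.00
(19) = -1281.00
(20) = 633.00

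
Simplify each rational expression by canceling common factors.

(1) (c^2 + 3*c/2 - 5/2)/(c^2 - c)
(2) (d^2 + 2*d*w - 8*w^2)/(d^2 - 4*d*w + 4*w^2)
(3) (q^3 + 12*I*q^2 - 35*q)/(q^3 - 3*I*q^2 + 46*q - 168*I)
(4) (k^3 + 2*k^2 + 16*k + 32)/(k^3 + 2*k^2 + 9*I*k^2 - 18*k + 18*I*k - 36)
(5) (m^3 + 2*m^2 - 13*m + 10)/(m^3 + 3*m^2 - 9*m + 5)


(1) = (2*c + 5)/(2*c)
(2) = (-d - 4*w)/(-d + 2*w)
(3) = (q^2 + 5*I*q)/(q^2 - 10*I*q - 24)
(4) = (k^2 + 16)/(k^2 + 9*I*k - 18)
(5) = (m - 2)/(m - 1)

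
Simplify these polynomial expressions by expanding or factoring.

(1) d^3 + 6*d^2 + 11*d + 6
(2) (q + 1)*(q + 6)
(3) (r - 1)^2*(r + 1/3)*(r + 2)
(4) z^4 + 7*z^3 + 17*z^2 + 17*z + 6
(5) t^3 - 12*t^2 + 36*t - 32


(1) = (d + 1)*(d + 2)*(d + 3)
(2) = q^2 + 7*q + 6
(3) = r^4 + r^3/3 - 3*r^2 + r + 2/3
(4) = (z + 1)^2*(z + 2)*(z + 3)
(5) = (t - 8)*(t - 2)^2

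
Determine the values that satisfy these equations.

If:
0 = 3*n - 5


Then:
n = 5/3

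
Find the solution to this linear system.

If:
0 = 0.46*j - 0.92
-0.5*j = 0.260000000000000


Then:
No Solution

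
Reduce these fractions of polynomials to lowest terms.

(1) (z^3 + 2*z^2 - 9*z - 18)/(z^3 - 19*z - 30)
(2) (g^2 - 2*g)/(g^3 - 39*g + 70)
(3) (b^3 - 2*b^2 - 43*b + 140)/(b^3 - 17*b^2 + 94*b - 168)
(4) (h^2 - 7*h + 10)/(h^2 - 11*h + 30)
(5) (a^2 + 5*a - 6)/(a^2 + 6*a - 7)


(1) = (z - 3)/(z - 5)
(2) = g/(g^2 + 2*g - 35)
(3) = (b^2 + 2*b - 35)/(b^2 - 13*b + 42)
(4) = (h - 2)/(h - 6)
(5) = (a + 6)/(a + 7)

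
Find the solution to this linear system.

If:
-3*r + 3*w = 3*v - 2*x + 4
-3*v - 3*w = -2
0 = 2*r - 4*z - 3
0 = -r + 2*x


Then:
r = 2*z + 3/2
v = -2*z/3 - 5/6
w = 2*z/3 + 3/2
x = z + 3/4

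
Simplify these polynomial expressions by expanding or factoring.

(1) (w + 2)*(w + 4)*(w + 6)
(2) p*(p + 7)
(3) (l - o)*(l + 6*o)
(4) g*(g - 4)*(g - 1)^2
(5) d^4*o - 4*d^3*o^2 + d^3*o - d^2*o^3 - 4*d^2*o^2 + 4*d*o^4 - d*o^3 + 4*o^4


(1) = w^3 + 12*w^2 + 44*w + 48
(2) = p^2 + 7*p
(3) = l^2 + 5*l*o - 6*o^2
(4) = g^4 - 6*g^3 + 9*g^2 - 4*g
(5) = (d - 4*o)*(d - o)*(d + o)*(d*o + o)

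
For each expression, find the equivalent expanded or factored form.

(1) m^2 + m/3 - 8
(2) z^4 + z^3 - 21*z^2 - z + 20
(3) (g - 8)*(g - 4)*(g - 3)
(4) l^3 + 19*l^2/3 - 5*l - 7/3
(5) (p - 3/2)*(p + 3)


(1) = (m - 8/3)*(m + 3)
(2) = (z - 4)*(z - 1)*(z + 1)*(z + 5)
(3) = g^3 - 15*g^2 + 68*g - 96
(4) = (l - 1)*(l + 1/3)*(l + 7)
(5) = p^2 + 3*p/2 - 9/2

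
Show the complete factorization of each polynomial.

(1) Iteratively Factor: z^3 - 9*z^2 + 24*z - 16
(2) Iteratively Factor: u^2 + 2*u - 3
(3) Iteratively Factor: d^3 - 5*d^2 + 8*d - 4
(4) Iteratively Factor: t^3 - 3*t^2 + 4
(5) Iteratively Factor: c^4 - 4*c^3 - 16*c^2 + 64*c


(1) = (z - 4)*(z^2 - 5*z + 4) = (z - 4)*(z - 1)*(z - 4)
(2) = (u + 3)*(u - 1)
(3) = (d - 2)*(d^2 - 3*d + 2) = (d - 2)*(d - 1)*(d - 2)
(4) = (t + 1)*(t^2 - 4*t + 4) = (t - 2)*(t + 1)*(t - 2)
(5) = (c)*(c^3 - 4*c^2 - 16*c + 64) = c*(c + 4)*(c^2 - 8*c + 16) = c*(c - 4)*(c + 4)*(c - 4)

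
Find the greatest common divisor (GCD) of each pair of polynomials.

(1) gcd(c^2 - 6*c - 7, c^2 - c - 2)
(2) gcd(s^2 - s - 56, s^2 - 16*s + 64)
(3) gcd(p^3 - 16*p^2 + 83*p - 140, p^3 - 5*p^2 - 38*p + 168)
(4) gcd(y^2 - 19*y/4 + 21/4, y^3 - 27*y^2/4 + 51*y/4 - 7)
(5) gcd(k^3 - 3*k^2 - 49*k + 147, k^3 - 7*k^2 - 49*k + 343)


(1) = c + 1
(2) = s - 8
(3) = gcd((p - 7)*(p - 5)*(p - 4), (p - 7)*(p - 4)*(p + 6)) = p^2 - 11*p + 28
(4) = gcd((y - 3)*(y - 7/4), (y - 4)*(y - 7/4)*(y - 1)) = y - 7/4
(5) = gcd((k - 7)*(k - 3)*(k + 7), (k - 7)^2*(k + 7)) = k^2 - 49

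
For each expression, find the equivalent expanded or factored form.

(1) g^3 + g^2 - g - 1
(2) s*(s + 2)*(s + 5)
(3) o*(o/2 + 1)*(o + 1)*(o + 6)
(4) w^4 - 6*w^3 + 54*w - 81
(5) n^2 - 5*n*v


(1) = (g - 1)*(g + 1)^2
(2) = s^3 + 7*s^2 + 10*s
(3) = o^4/2 + 9*o^3/2 + 10*o^2 + 6*o
(4) = (w - 3)^3*(w + 3)
(5) = n*(n - 5*v)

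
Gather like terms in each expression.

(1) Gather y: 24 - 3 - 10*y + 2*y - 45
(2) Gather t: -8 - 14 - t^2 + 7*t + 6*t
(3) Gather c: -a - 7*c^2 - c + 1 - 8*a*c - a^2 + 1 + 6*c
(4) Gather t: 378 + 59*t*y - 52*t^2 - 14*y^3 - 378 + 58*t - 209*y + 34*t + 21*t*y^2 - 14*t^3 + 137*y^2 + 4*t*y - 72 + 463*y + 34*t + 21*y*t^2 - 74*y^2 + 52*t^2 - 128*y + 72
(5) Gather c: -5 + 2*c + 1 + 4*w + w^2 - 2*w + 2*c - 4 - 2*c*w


(1) = -8*y - 24
(2) = -t^2 + 13*t - 22
(3) = -a^2 - a - 7*c^2 + c*(5 - 8*a) + 2
(4) = -14*t^3 + 21*t^2*y + t*(21*y^2 + 63*y + 126) - 14*y^3 + 63*y^2 + 126*y
(5) = c*(4 - 2*w) + w^2 + 2*w - 8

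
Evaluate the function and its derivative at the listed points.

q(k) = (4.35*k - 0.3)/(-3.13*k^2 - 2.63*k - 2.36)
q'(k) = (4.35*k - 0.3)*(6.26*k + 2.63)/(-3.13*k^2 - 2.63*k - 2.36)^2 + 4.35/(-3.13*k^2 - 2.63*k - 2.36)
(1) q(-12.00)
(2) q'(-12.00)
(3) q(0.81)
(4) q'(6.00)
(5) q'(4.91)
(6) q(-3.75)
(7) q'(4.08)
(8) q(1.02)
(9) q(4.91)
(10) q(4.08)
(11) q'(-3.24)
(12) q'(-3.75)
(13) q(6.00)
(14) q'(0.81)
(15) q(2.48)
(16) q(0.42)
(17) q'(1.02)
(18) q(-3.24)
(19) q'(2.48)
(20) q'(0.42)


(1) = 0.12
(2) = 0.01
(3) = -0.49
(4) = 0.03
(5) = 0.04
(6) = 0.45
(7) = 0.05
(8) = -0.50
(9) = -0.23
(10) = -0.27
(11) = 0.19
(12) = 0.14
(13) = -0.20
(14) = -0.09
(15) = -0.37
(16) = -0.38
(17) = 0.02
(18) = 0.54
(19) = 0.09
(20) = -0.59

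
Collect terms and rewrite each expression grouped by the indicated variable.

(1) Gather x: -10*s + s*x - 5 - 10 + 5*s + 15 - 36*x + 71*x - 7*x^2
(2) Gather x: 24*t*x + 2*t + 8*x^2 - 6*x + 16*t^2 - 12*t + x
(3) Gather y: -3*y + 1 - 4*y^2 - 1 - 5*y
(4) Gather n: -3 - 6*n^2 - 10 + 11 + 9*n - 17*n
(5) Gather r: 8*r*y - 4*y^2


(1) = -5*s - 7*x^2 + x*(s + 35)
(2) = 16*t^2 - 10*t + 8*x^2 + x*(24*t - 5)
(3) = -4*y^2 - 8*y
(4) = -6*n^2 - 8*n - 2
(5) = 8*r*y - 4*y^2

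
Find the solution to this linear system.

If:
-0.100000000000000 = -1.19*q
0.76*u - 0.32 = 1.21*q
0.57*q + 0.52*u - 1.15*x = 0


Then:
q = 0.08
u = 0.55
x = 0.29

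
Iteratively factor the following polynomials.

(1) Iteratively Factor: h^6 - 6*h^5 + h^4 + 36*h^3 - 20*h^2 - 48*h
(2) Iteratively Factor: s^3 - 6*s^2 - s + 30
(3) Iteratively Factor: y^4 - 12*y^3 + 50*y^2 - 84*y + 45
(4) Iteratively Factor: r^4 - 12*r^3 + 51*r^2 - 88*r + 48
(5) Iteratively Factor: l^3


(1) = (h)*(h^5 - 6*h^4 + h^3 + 36*h^2 - 20*h - 48) = h*(h - 3)*(h^4 - 3*h^3 - 8*h^2 + 12*h + 16) = h*(h - 3)*(h - 2)*(h^3 - h^2 - 10*h - 8) = h*(h - 4)*(h - 3)*(h - 2)*(h^2 + 3*h + 2) = h*(h - 4)*(h - 3)*(h - 2)*(h + 2)*(h + 1)
(2) = (s + 2)*(s^2 - 8*s + 15) = (s - 3)*(s + 2)*(s - 5)
(3) = (y - 3)*(y^3 - 9*y^2 + 23*y - 15) = (y - 5)*(y - 3)*(y^2 - 4*y + 3) = (y - 5)*(y - 3)^2*(y - 1)
(4) = (r - 4)*(r^3 - 8*r^2 + 19*r - 12) = (r - 4)*(r - 1)*(r^2 - 7*r + 12) = (r - 4)^2*(r - 1)*(r - 3)
(5) = (l)*(l^2) = l^2*(l)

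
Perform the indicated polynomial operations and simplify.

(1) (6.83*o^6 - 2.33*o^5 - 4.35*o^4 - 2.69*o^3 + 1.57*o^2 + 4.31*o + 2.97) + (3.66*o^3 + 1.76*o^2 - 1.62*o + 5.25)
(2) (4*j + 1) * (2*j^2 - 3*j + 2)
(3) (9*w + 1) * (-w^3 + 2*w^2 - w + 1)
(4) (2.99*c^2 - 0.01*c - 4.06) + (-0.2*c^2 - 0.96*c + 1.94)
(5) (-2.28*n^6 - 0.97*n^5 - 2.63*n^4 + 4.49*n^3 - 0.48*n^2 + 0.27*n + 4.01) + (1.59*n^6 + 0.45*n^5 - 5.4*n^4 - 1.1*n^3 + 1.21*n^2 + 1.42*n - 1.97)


(1) = 6.83*o^6 - 2.33*o^5 - 4.35*o^4 + 0.97*o^3 + 3.33*o^2 + 2.69*o + 8.22
(2) = 8*j^3 - 10*j^2 + 5*j + 2
(3) = -9*w^4 + 17*w^3 - 7*w^2 + 8*w + 1
(4) = 2.79*c^2 - 0.97*c - 2.12
(5) = -0.69*n^6 - 0.52*n^5 - 8.03*n^4 + 3.39*n^3 + 0.73*n^2 + 1.69*n + 2.04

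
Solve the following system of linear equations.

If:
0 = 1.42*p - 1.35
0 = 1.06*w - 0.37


Then:
p = 0.95
w = 0.35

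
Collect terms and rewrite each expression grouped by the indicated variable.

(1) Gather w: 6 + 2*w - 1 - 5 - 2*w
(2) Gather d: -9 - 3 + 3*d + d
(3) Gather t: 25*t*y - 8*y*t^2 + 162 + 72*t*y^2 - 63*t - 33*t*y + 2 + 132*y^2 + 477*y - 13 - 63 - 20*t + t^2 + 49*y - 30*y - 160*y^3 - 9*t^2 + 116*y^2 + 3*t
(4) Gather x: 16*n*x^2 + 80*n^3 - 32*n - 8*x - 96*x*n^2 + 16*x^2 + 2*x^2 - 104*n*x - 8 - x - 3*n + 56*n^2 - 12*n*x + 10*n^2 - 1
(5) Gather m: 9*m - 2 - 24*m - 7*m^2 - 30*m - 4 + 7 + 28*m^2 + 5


(1) = 0
(2) = 4*d - 12
(3) = t^2*(-8*y - 8) + t*(72*y^2 - 8*y - 80) - 160*y^3 + 248*y^2 + 496*y + 88
(4) = 80*n^3 + 66*n^2 - 35*n + x^2*(16*n + 18) + x*(-96*n^2 - 116*n - 9) - 9
(5) = 21*m^2 - 45*m + 6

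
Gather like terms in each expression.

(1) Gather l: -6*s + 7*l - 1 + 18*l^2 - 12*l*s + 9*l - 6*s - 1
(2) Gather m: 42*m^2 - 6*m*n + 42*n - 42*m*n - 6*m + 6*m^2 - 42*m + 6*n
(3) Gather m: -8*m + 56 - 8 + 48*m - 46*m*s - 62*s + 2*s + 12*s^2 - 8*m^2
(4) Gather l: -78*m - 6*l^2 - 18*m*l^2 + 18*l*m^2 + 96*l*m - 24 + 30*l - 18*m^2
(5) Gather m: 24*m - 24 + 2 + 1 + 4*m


(1) = 18*l^2 + l*(16 - 12*s) - 12*s - 2
(2) = 48*m^2 + m*(-48*n - 48) + 48*n
(3) = -8*m^2 + m*(40 - 46*s) + 12*s^2 - 60*s + 48
(4) = l^2*(-18*m - 6) + l*(18*m^2 + 96*m + 30) - 18*m^2 - 78*m - 24
(5) = 28*m - 21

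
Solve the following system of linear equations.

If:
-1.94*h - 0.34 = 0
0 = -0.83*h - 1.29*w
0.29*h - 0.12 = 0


Then:
No Solution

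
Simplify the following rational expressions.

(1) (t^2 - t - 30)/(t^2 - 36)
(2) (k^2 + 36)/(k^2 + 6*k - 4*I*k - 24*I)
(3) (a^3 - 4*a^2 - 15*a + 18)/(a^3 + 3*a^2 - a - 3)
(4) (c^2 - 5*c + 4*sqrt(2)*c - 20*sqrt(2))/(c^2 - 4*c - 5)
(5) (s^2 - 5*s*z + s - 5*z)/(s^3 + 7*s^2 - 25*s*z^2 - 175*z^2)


(1) = (t + 5)/(t + 6)
(2) = (k^2 + 36)/(k^2 + k*(6 - 4*I) - 24*I)
(3) = (a - 6)/(a + 1)
(4) = (c + 4*sqrt(2))/(c + 1)
(5) = (s + 1)/(s^2 + 5*s*z + 7*s + 35*z)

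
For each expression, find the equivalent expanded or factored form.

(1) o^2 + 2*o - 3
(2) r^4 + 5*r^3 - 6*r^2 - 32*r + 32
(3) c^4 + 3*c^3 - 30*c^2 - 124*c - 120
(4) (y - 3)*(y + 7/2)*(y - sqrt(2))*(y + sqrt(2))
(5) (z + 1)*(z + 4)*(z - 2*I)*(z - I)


(1) = (o - 1)*(o + 3)
(2) = (r - 2)*(r - 1)*(r + 4)^2
(3) = (c - 6)*(c + 2)^2*(c + 5)
(4) = y^4 + y^3/2 - 25*y^2/2 - y + 21
(5) = z^4 + 5*z^3 - 3*I*z^3 + 2*z^2 - 15*I*z^2 - 10*z - 12*I*z - 8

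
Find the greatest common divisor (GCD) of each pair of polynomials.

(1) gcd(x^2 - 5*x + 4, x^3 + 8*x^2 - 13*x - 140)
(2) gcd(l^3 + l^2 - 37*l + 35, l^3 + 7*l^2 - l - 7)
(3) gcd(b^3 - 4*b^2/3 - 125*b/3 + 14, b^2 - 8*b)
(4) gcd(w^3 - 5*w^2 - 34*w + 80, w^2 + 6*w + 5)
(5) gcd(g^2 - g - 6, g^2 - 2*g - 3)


(1) = x - 4
(2) = l^2 + 6*l - 7
(3) = gcd((b - 7)*(b - 1/3)*(b + 6), b*(b - 8)) = 1
(4) = gcd((w - 8)*(w - 2)*(w + 5), (w + 1)*(w + 5)) = w + 5
(5) = gcd((g - 3)*(g + 2), (g - 3)*(g + 1)) = g - 3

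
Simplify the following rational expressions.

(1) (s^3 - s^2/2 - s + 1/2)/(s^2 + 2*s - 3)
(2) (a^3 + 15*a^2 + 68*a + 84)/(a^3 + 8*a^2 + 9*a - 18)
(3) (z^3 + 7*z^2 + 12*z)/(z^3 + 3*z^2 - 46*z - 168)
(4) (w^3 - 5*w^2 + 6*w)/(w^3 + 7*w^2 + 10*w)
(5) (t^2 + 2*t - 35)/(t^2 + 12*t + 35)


(1) = (2*s^2 + s - 1)/(2*s + 6)
(2) = (a^2 + 9*a + 14)/(a^2 + 2*a - 3)
(3) = (z^2 + 3*z)/(z^2 - z - 42)
(4) = (w^2 - 5*w + 6)/(w^2 + 7*w + 10)
(5) = (t - 5)/(t + 5)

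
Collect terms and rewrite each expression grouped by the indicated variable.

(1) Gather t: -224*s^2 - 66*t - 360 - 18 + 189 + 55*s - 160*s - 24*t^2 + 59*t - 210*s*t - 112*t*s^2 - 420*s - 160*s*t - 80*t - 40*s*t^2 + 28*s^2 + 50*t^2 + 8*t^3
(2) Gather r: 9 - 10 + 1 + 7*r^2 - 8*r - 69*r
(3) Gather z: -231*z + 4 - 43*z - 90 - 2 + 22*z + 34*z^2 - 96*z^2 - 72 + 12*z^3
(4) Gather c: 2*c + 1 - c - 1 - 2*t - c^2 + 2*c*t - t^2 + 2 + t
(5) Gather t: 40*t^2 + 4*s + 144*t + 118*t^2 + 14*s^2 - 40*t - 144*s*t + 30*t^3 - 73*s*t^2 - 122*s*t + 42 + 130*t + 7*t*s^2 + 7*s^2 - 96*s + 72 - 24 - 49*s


(1) = -196*s^2 - 525*s + 8*t^3 + t^2*(26 - 40*s) + t*(-112*s^2 - 370*s - 87) - 189
(2) = 7*r^2 - 77*r
(3) = 12*z^3 - 62*z^2 - 252*z - 160
(4) = -c^2 + c*(2*t + 1) - t^2 - t + 2
(5) = 21*s^2 - 141*s + 30*t^3 + t^2*(158 - 73*s) + t*(7*s^2 - 266*s + 234) + 90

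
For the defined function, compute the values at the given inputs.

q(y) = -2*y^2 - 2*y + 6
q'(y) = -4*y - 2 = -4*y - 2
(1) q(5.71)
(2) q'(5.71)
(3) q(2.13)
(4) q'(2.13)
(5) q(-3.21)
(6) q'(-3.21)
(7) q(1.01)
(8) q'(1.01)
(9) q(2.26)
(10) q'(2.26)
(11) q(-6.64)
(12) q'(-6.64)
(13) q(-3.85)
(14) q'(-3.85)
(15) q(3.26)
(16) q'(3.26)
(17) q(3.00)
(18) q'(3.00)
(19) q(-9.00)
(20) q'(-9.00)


(1) = -70.63
(2) = -24.84
(3) = -7.33
(4) = -10.52
(5) = -8.19
(6) = 10.84
(7) = 1.94
(8) = -6.04
(9) = -8.74
(10) = -11.04
(11) = -68.90
(12) = 24.56
(13) = -15.95
(14) = 13.40
(15) = -21.78
(16) = -15.04
(17) = -18.00
(18) = -14.00
(19) = -138.00
(20) = 34.00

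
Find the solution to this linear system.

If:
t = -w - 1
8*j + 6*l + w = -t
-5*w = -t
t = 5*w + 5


Then:
No Solution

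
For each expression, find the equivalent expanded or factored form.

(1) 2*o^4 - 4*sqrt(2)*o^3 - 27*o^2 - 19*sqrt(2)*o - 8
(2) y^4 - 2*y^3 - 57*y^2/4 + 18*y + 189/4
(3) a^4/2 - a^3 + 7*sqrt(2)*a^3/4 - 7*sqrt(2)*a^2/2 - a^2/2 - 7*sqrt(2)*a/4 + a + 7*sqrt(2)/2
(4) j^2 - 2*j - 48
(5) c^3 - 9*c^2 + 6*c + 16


(1) = (o - 4*sqrt(2))*(o + sqrt(2))*(sqrt(2)*o + 1)^2
(2) = (y - 7/2)*(y - 3)*(y + 3/2)*(y + 3)
(3) = (a/2 + 1/2)*(a - 2)*(a - 1)*(a + 7*sqrt(2)/2)
(4) = (j - 8)*(j + 6)
(5) = (c - 8)*(c - 2)*(c + 1)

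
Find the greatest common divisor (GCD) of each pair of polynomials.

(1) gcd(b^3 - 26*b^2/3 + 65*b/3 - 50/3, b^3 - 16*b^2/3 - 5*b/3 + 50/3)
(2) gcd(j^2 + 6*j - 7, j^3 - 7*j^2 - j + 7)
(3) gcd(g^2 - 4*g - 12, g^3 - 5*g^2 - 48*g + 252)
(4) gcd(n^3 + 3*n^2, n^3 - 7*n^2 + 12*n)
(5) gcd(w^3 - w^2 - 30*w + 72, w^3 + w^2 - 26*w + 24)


(1) = b^2 - 7*b + 10
(2) = gcd((j - 1)*(j + 7), (j - 7)*(j - 1)*(j + 1)) = j - 1
(3) = g - 6
(4) = n
(5) = gcd((w - 4)*(w - 3)*(w + 6), (w - 4)*(w - 1)*(w + 6)) = w^2 + 2*w - 24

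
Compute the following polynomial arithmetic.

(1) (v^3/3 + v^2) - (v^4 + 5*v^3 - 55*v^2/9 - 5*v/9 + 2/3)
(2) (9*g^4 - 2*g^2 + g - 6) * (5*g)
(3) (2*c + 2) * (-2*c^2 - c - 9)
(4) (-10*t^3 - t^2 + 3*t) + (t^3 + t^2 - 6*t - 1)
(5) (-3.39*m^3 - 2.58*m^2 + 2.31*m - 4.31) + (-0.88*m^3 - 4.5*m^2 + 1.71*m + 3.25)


(1) = -v^4 - 14*v^3/3 + 64*v^2/9 + 5*v/9 - 2/3
(2) = 45*g^5 - 10*g^3 + 5*g^2 - 30*g
(3) = -4*c^3 - 6*c^2 - 20*c - 18
(4) = -9*t^3 - 3*t - 1
(5) = -4.27*m^3 - 7.08*m^2 + 4.02*m - 1.06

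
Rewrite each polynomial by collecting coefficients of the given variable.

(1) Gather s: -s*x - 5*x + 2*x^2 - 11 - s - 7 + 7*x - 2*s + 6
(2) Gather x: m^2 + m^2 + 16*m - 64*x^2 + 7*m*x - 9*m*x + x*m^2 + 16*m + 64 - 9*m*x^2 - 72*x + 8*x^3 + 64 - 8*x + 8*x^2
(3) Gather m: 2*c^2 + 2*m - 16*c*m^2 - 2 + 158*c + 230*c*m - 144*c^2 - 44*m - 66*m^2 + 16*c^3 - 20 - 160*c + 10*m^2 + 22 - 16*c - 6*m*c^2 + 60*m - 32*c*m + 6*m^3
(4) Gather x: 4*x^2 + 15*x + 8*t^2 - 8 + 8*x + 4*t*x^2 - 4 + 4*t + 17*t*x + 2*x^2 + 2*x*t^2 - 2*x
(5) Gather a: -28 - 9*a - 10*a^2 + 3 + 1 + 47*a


(1) = s*(-x - 3) + 2*x^2 + 2*x - 12
(2) = 2*m^2 + 32*m + 8*x^3 + x^2*(-9*m - 56) + x*(m^2 - 2*m - 80) + 128
(3) = 16*c^3 - 142*c^2 - 18*c + 6*m^3 + m^2*(-16*c - 56) + m*(-6*c^2 + 198*c + 18)
(4) = 8*t^2 + 4*t + x^2*(4*t + 6) + x*(2*t^2 + 17*t + 21) - 12
(5) = -10*a^2 + 38*a - 24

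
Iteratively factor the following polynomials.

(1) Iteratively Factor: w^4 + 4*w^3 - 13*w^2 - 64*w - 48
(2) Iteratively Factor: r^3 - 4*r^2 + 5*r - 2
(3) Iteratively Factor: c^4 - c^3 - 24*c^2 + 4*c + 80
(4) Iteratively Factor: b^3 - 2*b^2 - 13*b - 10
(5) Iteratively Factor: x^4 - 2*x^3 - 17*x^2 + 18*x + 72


(1) = (w + 1)*(w^3 + 3*w^2 - 16*w - 48) = (w - 4)*(w + 1)*(w^2 + 7*w + 12) = (w - 4)*(w + 1)*(w + 4)*(w + 3)
(2) = (r - 1)*(r^2 - 3*r + 2) = (r - 1)^2*(r - 2)
(3) = (c + 2)*(c^3 - 3*c^2 - 18*c + 40) = (c + 2)*(c + 4)*(c^2 - 7*c + 10) = (c - 5)*(c + 2)*(c + 4)*(c - 2)
(4) = (b - 5)*(b^2 + 3*b + 2) = (b - 5)*(b + 1)*(b + 2)
(5) = (x - 3)*(x^3 + x^2 - 14*x - 24) = (x - 3)*(x + 3)*(x^2 - 2*x - 8) = (x - 3)*(x + 2)*(x + 3)*(x - 4)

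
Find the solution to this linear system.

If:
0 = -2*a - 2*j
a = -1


Then:
a = -1
j = 1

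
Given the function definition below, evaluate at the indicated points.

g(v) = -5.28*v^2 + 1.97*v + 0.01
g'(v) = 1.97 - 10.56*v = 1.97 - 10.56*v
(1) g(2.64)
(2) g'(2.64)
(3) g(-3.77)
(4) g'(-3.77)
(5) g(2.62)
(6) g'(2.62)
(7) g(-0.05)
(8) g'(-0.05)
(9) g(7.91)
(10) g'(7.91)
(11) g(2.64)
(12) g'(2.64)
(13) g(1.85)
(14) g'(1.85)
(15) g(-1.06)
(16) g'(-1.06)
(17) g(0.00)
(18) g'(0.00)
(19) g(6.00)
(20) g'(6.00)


(1) = -31.59
(2) = -25.91
(3) = -82.46
(4) = 41.78
(5) = -31.07
(6) = -25.70
(7) = -0.10
(8) = 2.50
(9) = -314.77
(10) = -81.56
(11) = -31.59
(12) = -25.91
(13) = -14.42
(14) = -17.57
(15) = -8.01
(16) = 13.16
(17) = 0.01
(18) = 1.97
(19) = -178.25
(20) = -61.39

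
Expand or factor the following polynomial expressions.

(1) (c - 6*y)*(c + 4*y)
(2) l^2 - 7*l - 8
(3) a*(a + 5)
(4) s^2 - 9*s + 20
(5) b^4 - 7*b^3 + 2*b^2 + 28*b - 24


(1) = c^2 - 2*c*y - 24*y^2
(2) = (l - 8)*(l + 1)
(3) = a^2 + 5*a
(4) = (s - 5)*(s - 4)
(5) = (b - 6)*(b - 2)*(b - 1)*(b + 2)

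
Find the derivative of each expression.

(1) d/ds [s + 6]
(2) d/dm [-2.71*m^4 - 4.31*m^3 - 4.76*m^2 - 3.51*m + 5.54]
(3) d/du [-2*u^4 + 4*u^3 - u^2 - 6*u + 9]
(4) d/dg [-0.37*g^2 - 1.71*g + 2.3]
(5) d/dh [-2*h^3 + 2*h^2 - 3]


(1) = 1
(2) = -10.84*m^3 - 12.93*m^2 - 9.52*m - 3.51
(3) = -8*u^3 + 12*u^2 - 2*u - 6
(4) = -0.74*g - 1.71
(5) = 2*h*(2 - 3*h)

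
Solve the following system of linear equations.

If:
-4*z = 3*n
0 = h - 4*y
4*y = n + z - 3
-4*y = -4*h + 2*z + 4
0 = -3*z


Then:
No Solution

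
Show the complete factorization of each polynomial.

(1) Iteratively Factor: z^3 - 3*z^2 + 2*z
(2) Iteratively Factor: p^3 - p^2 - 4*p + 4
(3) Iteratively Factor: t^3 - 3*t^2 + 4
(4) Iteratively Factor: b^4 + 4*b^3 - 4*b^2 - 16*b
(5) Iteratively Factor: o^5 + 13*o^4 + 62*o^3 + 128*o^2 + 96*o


(1) = (z)*(z^2 - 3*z + 2) = z*(z - 2)*(z - 1)
(2) = (p + 2)*(p^2 - 3*p + 2) = (p - 1)*(p + 2)*(p - 2)
(3) = (t - 2)*(t^2 - t - 2) = (t - 2)^2*(t + 1)
(4) = (b - 2)*(b^3 + 6*b^2 + 8*b) = (b - 2)*(b + 4)*(b^2 + 2*b) = b*(b - 2)*(b + 4)*(b + 2)
(5) = (o)*(o^4 + 13*o^3 + 62*o^2 + 128*o + 96) = o*(o + 2)*(o^3 + 11*o^2 + 40*o + 48) = o*(o + 2)*(o + 4)*(o^2 + 7*o + 12) = o*(o + 2)*(o + 3)*(o + 4)*(o + 4)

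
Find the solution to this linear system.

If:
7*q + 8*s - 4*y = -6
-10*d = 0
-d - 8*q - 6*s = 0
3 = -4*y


Then:
d = 0
q = 27/11
s = -36/11
y = -3/4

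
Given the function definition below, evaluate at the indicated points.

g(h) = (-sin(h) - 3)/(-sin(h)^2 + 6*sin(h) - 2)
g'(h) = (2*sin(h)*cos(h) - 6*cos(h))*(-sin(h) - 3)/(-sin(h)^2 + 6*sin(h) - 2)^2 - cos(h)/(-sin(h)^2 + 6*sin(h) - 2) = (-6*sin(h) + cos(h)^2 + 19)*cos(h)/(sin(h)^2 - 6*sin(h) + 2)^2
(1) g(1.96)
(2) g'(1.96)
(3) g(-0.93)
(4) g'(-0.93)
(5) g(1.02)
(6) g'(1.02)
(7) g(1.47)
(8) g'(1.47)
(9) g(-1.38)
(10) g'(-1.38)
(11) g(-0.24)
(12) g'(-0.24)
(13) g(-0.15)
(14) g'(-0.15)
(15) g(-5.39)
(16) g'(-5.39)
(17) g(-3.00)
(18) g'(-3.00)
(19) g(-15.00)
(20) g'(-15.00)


(1) = -1.46
(2) = -0.71
(3) = 0.29
(4) = 0.26
(5) = -1.61
(6) = 1.30
(7) = -1.34
(8) = 0.15
(9) = 0.23
(10) = 0.06
(11) = 0.79
(12) = 1.71
(13) = 0.98
(14) = 2.42
(15) = -1.83
(16) = 2.16
(17) = 1.00
(18) = -2.51
(19) = 0.37
(20) = -0.45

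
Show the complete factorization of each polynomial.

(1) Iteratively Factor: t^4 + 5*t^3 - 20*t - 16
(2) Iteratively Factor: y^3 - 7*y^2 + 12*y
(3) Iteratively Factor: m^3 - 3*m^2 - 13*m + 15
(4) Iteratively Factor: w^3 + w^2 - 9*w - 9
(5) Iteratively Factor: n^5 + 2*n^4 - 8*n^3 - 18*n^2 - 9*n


(1) = (t + 2)*(t^3 + 3*t^2 - 6*t - 8) = (t - 2)*(t + 2)*(t^2 + 5*t + 4) = (t - 2)*(t + 1)*(t + 2)*(t + 4)
(2) = (y - 3)*(y^2 - 4*y) = (y - 4)*(y - 3)*(y)
(3) = (m + 3)*(m^2 - 6*m + 5) = (m - 1)*(m + 3)*(m - 5)
(4) = (w + 3)*(w^2 - 2*w - 3) = (w - 3)*(w + 3)*(w + 1)
(5) = (n + 1)*(n^4 + n^3 - 9*n^2 - 9*n) = (n + 1)*(n + 3)*(n^3 - 2*n^2 - 3*n) = (n + 1)^2*(n + 3)*(n^2 - 3*n) = n*(n + 1)^2*(n + 3)*(n - 3)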